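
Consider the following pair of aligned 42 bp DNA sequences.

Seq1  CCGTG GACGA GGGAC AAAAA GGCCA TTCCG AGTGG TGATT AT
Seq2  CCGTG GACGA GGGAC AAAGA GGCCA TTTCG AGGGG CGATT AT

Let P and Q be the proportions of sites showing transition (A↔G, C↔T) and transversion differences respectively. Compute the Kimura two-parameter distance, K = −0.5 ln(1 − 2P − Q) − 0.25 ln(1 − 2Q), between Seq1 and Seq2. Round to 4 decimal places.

0.1034

Differing sites — 19:A/G (Ti); 28:C/T (Ti); 33:T/G (Tv); 36:T/C (Ti).
Of the 4 differences, 3 transitions and 1 transversion over 42 sites: P = 3/42 = 0.071429, Q = 1/42 = 0.023810.
d = −0.5·ln(0.833332) − 0.25·ln(0.952380) = −0.5·(-0.182323) − 0.25·(-0.048791) = 0.1034.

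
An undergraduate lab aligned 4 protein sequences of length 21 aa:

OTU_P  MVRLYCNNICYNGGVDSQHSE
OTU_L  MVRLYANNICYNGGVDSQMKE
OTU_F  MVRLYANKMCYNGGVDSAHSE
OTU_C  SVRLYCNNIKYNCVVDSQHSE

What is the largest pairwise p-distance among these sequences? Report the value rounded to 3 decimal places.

0.381

Pairwise Hamming distances:
  OTU_P vs OTU_L: 3
  OTU_P vs OTU_F: 4
  OTU_P vs OTU_C: 4
  OTU_L vs OTU_F: 5
  OTU_L vs OTU_C: 7
  OTU_F vs OTU_C: 8
The largest is 8 mismatches, between OTU_F and OTU_C; p = 8/21 = 0.381.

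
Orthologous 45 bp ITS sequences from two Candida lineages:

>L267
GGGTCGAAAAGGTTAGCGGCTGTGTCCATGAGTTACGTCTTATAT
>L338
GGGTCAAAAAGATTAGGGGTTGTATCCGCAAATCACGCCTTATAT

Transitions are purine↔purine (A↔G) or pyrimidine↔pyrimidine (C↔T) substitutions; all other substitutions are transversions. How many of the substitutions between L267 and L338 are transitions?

10

Mismatches occur at site 6 (G↔A, transition), site 12 (G↔A, transition), site 17 (C↔G, transversion), site 20 (C↔T, transition), site 24 (G↔A, transition), site 28 (A↔G, transition), site 29 (T↔C, transition), site 30 (G↔A, transition), site 32 (G↔A, transition), site 34 (T↔C, transition), site 38 (T↔C, transition).
Of the 11 differences, 10 transitions and 1 transversion, so the answer is 10.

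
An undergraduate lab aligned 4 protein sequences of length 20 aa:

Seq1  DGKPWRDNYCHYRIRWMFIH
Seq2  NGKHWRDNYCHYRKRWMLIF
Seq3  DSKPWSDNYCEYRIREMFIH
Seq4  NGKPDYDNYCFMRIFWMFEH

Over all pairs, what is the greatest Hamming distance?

Pairwise Hamming distances:
  Seq1 vs Seq2: 5
  Seq1 vs Seq3: 4
  Seq1 vs Seq4: 7
  Seq2 vs Seq3: 9
  Seq2 vs Seq4: 10
  Seq3 vs Seq4: 9
The largest is 10, between Seq2 and Seq4.

10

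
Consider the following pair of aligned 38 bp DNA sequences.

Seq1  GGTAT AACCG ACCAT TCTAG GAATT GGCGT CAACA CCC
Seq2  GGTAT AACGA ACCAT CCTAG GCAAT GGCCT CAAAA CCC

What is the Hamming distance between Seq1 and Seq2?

Differing sites — 9:C/G; 10:G/A; 16:T/C; 22:A/C; 24:T/A; 29:G/C; 34:C/A.
That gives 7 mismatches out of 38 aligned sites, so the Hamming distance is 7.

7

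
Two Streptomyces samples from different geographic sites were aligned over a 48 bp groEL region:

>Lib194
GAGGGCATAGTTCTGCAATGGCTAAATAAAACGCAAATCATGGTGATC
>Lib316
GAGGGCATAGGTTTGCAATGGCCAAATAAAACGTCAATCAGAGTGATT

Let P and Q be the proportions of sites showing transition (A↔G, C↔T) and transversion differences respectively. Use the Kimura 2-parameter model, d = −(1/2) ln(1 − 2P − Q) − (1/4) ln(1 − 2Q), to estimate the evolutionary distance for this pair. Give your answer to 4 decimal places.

Mismatches occur at site 11 (T/G, transversion), site 13 (C/T, transition), site 23 (T/C, transition), site 34 (C/T, transition), site 35 (A/C, transversion), site 41 (T/G, transversion), site 42 (G/A, transition), site 48 (C/T, transition).
Of the 8 differences, 5 transitions and 3 transversions over 48 sites: P = 5/48 = 0.104167, Q = 3/48 = 0.062500.
d = −0.5·ln(0.729166) − 0.25·ln(0.875000) = −0.5·(-0.315854) − 0.25·(-0.133531) = 0.1913.

0.1913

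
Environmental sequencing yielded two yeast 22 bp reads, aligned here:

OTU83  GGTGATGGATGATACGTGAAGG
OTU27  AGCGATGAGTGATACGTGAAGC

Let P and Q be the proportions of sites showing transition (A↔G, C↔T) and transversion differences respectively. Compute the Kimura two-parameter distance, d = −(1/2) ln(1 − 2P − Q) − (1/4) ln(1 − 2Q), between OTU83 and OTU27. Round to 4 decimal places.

Mismatches occur at site 1 (G↔A, transition), site 3 (T↔C, transition), site 8 (G↔A, transition), site 9 (A↔G, transition), site 22 (G↔C, transversion).
Of the 5 differences, 4 transitions and 1 transversion over 22 sites: P = 4/22 = 0.181818, Q = 1/22 = 0.045455.
d = −0.5·ln(0.590909) − 0.25·ln(0.909090) = −0.5·(-0.526093) − 0.25·(-0.095311) = 0.2869.

0.2869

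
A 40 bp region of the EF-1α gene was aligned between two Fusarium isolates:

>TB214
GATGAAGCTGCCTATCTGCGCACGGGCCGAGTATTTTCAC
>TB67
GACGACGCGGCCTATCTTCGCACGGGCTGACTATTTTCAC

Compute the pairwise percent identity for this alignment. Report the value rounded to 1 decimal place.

85.0%

The sequences differ at positions 3 (T/C), 6 (A/C), 9 (T/G), 18 (G/T), 28 (C/T), 31 (G/C).
34 of the 40 sites match, so the percent identity is 34/40 × 100 = 85.0%.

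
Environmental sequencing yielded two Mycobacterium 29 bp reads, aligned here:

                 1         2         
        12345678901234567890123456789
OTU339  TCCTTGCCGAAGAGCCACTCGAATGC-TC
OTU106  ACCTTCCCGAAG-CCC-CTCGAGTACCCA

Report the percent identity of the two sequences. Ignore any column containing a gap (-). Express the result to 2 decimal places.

73.08%

Excluding the 3 gap columns leaves 26 comparable sites.
The sequences differ at positions 1 (T/A), 6 (G/C), 14 (G/C), 23 (A/G), 25 (G/A), 28 (T/C), 29 (C/A).
19 of the 26 comparable sites match, so the percent identity is 19/26 × 100 = 73.08%.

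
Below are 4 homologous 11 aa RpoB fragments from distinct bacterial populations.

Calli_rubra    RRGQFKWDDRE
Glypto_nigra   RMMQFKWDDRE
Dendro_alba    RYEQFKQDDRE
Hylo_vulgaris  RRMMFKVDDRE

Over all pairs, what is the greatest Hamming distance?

4

Pairwise Hamming distances:
  Calli_rubra vs Glypto_nigra: 2
  Calli_rubra vs Dendro_alba: 3
  Calli_rubra vs Hylo_vulgaris: 3
  Glypto_nigra vs Dendro_alba: 3
  Glypto_nigra vs Hylo_vulgaris: 3
  Dendro_alba vs Hylo_vulgaris: 4
The largest is 4, between Dendro_alba and Hylo_vulgaris.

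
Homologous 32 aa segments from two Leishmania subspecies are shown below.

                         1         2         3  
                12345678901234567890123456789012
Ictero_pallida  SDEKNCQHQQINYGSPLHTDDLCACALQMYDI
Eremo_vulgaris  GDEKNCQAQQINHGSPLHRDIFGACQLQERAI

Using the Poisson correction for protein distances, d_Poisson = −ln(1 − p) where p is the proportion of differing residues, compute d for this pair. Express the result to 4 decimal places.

The sequences differ at positions 1 (S/G), 8 (H/A), 13 (Y/H), 19 (T/R), 21 (D/I), 22 (L/F), 23 (C/G), 26 (A/Q), 29 (M/E), 30 (Y/R), 31 (D/A).
p = 11/32 = 0.343750.
d = −ln(1 − 0.343750) = −ln(0.656250) = 0.4212.

0.4212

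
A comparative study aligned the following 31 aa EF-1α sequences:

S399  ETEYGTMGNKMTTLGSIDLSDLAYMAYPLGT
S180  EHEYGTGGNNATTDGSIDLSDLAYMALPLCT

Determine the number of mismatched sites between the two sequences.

Mismatches occur at site 2 (T↔H), site 7 (M↔G), site 10 (K↔N), site 11 (M↔A), site 14 (L↔D), site 27 (Y↔L), site 30 (G↔C).
That gives 7 mismatches out of 31 aligned sites, so the Hamming distance is 7.

7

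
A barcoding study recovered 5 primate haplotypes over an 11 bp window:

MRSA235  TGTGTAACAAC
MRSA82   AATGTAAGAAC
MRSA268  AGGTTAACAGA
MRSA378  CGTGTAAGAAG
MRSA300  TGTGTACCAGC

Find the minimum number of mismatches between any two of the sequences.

Pairwise Hamming distances:
  MRSA235 vs MRSA82: 3
  MRSA235 vs MRSA268: 5
  MRSA235 vs MRSA378: 3
  MRSA235 vs MRSA300: 2
  MRSA82 vs MRSA268: 6
  MRSA82 vs MRSA378: 3
  MRSA82 vs MRSA300: 5
  MRSA268 vs MRSA378: 6
  MRSA268 vs MRSA300: 5
  MRSA378 vs MRSA300: 5
The smallest is 2, between MRSA235 and MRSA300.

2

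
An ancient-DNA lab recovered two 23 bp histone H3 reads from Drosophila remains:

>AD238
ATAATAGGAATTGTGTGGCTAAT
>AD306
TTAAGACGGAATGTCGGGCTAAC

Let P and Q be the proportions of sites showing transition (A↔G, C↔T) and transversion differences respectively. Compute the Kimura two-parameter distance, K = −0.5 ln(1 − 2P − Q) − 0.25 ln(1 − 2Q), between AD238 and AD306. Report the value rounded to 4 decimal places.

Differing sites — 1:A/T (Tv); 5:T/G (Tv); 7:G/C (Tv); 9:A/G (Ti); 11:T/A (Tv); 15:G/C (Tv); 16:T/G (Tv); 23:T/C (Ti).
Of the 8 differences, 2 transitions and 6 transversions over 23 sites: P = 2/23 = 0.086957, Q = 6/23 = 0.260870.
d = −0.5·ln(0.565216) − 0.25·ln(0.478260) = −0.5·(-0.570547) − 0.25·(-0.737601) = 0.4697.

0.4697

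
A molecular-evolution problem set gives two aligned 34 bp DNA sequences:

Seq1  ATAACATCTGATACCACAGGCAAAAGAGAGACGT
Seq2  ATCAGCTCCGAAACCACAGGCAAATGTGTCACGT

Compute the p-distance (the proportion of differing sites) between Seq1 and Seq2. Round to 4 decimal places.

0.2647

The sequences differ at positions 3 (A/C), 5 (C/G), 6 (A/C), 9 (T/C), 12 (T/A), 25 (A/T), 27 (A/T), 29 (A/T), 30 (G/C).
There are 9 differences over 34 sites, so p = 9/34 = 0.2647.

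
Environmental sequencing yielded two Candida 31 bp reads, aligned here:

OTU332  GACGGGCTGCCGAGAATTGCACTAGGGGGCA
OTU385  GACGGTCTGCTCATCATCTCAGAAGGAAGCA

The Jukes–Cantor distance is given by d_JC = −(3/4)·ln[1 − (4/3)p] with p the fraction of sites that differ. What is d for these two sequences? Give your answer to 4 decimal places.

0.4806

The sequences differ at positions 6 (G/T), 11 (C/T), 12 (G/C), 14 (G/T), 15 (A/C), 18 (T/C), 19 (G/T), 22 (C/G), 23 (T/A), 27 (G/A), 28 (G/A).
p = 11/31 = 0.354839.
d = −0.75 · ln(1 − (4/3)·0.354839) = −0.75 · ln(0.526881) = −0.75 · (-0.640781) = 0.4806.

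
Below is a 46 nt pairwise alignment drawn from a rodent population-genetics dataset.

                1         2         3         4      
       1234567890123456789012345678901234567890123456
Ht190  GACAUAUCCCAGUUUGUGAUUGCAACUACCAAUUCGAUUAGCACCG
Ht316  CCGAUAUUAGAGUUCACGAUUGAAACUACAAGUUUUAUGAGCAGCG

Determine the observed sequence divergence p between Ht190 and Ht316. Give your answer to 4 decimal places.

0.3478

The sequences differ at positions 1 (G/C), 2 (A/C), 3 (C/G), 8 (C/U), 9 (C/A), 10 (C/G), 15 (U/C), 16 (G/A), 17 (U/C), 23 (C/A), 30 (C/A), 32 (A/G), 35 (C/U), 36 (G/U), 39 (U/G), 44 (C/G).
There are 16 differences over 46 sites, so p = 16/46 = 0.3478.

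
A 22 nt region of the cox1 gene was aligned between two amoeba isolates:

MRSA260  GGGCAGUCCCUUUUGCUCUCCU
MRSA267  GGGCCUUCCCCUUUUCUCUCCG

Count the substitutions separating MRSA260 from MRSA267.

Differing sites — 5:A/C; 6:G/U; 11:U/C; 15:G/U; 22:U/G.
That gives 5 mismatches out of 22 aligned sites, so the Hamming distance is 5.

5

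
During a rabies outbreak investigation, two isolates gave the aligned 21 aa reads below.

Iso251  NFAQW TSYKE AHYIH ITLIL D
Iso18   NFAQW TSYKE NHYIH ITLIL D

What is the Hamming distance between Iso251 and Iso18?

1

The sequences differ at position 11 (A/N).
That gives 1 mismatch out of 21 aligned sites, so the Hamming distance is 1.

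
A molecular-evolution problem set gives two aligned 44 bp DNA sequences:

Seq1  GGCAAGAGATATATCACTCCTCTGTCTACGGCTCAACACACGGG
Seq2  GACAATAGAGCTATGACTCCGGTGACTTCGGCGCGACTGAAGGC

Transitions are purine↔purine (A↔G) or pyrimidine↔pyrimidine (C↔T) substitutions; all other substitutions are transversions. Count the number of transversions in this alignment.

Mismatches occur at site 2 (G→A, transition), site 6 (G→T, transversion), site 10 (T→G, transversion), site 11 (A→C, transversion), site 15 (C→G, transversion), site 21 (T→G, transversion), site 22 (C→G, transversion), site 25 (T→A, transversion), site 28 (A→T, transversion), site 33 (T→G, transversion), site 35 (A→G, transition), site 38 (A→T, transversion), site 39 (C→G, transversion), site 41 (C→A, transversion), site 44 (G→C, transversion).
Of the 15 differences, 2 transitions and 13 transversions, so the answer is 13.

13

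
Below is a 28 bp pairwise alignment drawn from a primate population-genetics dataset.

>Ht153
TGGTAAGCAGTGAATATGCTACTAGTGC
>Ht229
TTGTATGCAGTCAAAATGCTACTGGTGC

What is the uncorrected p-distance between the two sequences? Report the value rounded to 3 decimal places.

Mismatches occur at site 2 (G↔T), site 6 (A↔T), site 12 (G↔C), site 15 (T↔A), site 24 (A↔G).
There are 5 differences over 28 sites, so p = 5/28 = 0.179.

0.179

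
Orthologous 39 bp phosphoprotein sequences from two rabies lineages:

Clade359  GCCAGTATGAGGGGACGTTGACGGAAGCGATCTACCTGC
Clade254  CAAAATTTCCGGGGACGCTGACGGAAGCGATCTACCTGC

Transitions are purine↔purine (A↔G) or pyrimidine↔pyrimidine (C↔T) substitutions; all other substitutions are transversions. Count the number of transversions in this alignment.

6

Mismatches occur at site 1 (G→C, transversion), site 2 (C→A, transversion), site 3 (C→A, transversion), site 5 (G→A, transition), site 7 (A→T, transversion), site 9 (G→C, transversion), site 10 (A→C, transversion), site 18 (T→C, transition).
Of the 8 differences, 2 transitions and 6 transversions, so the answer is 6.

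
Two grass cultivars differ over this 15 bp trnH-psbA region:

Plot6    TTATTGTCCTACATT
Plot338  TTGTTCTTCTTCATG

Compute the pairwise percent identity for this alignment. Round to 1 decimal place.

66.7%

The sequences differ at positions 3 (A/G), 6 (G/C), 8 (C/T), 11 (A/T), 15 (T/G).
10 of the 15 sites match, so the percent identity is 10/15 × 100 = 66.7%.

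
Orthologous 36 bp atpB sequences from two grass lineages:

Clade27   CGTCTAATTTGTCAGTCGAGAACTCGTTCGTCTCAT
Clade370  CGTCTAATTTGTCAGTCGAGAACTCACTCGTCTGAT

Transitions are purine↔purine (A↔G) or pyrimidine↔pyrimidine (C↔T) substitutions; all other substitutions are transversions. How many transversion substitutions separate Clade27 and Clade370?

1

Differing sites — 26:G/A (Ti); 27:T/C (Ti); 34:C/G (Tv).
Of the 3 differences, 2 transitions and 1 transversion, so the answer is 1.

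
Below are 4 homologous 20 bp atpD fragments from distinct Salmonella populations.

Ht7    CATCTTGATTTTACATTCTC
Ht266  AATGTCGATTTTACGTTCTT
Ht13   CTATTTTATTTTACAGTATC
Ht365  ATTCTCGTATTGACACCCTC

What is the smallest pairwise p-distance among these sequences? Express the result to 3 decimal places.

0.250

Pairwise Hamming distances:
  Ht7 vs Ht266: 5
  Ht7 vs Ht13: 6
  Ht7 vs Ht365: 8
  Ht266 vs Ht13: 10
  Ht266 vs Ht365: 9
  Ht13 vs Ht365: 11
The smallest is 5 mismatches, between Ht7 and Ht266; p = 5/20 = 0.250.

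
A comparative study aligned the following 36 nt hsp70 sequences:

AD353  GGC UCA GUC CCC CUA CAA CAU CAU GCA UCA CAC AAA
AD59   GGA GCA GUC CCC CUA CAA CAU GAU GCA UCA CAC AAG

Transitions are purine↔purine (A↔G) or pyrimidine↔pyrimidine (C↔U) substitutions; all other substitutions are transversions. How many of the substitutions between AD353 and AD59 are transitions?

1

Differing sites — 3:C/A (Tv); 4:U/G (Tv); 22:C/G (Tv); 36:A/G (Ti).
Of the 4 differences, 1 transition and 3 transversions, so the answer is 1.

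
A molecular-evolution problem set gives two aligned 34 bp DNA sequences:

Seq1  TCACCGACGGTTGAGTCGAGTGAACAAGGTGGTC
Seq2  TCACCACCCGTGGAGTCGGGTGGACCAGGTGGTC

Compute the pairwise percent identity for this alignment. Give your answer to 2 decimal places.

Mismatches occur at site 6 (G↔A), site 7 (A↔C), site 9 (G↔C), site 12 (T↔G), site 19 (A↔G), site 23 (A↔G), site 26 (A↔C).
27 of the 34 sites match, so the percent identity is 27/34 × 100 = 79.41%.

79.41%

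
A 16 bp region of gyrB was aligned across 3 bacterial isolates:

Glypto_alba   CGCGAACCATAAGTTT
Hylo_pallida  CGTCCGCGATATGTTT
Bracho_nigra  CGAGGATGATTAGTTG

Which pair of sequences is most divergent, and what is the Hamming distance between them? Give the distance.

8

Pairwise Hamming distances:
  Glypto_alba vs Hylo_pallida: 6
  Glypto_alba vs Bracho_nigra: 6
  Hylo_pallida vs Bracho_nigra: 8
The largest is 8, between Hylo_pallida and Bracho_nigra.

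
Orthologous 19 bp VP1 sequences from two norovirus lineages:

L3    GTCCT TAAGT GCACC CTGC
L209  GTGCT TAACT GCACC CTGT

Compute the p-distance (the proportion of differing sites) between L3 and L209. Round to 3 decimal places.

Differing sites — 3:C/G; 9:G/C; 19:C/T.
There are 3 differences over 19 sites, so p = 3/19 = 0.158.

0.158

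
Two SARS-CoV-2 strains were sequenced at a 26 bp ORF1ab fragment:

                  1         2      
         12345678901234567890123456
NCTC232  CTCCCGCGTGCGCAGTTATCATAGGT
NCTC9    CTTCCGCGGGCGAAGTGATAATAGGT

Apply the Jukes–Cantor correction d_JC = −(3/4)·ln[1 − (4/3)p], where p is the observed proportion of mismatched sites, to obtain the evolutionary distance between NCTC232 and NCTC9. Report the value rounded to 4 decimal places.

0.2222

Mismatches occur at site 3 (C→T), site 9 (T→G), site 13 (C→A), site 17 (T→G), site 20 (C→A).
p = 5/26 = 0.192308.
d = −0.75 · ln(1 − (4/3)·0.192308) = −0.75 · ln(0.743589) = −0.75 · (-0.296267) = 0.2222.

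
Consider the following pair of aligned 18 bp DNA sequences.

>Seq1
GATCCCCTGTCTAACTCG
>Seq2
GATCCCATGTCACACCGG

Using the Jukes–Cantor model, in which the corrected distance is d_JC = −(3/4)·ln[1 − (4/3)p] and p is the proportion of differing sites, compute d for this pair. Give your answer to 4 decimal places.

0.3470

Mismatches occur at site 7 (C/A), site 12 (T/A), site 13 (A/C), site 16 (T/C), site 17 (C/G).
p = 5/18 = 0.277778.
d = −0.75 · ln(1 − (4/3)·0.277778) = −0.75 · ln(0.629629) = −0.75 · (-0.462625) = 0.3470.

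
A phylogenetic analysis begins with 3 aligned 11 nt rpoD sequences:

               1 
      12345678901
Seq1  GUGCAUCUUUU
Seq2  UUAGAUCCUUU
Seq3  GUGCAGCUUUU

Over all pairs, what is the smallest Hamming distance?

1

Pairwise Hamming distances:
  Seq1 vs Seq2: 4
  Seq1 vs Seq3: 1
  Seq2 vs Seq3: 5
The smallest is 1, between Seq1 and Seq3.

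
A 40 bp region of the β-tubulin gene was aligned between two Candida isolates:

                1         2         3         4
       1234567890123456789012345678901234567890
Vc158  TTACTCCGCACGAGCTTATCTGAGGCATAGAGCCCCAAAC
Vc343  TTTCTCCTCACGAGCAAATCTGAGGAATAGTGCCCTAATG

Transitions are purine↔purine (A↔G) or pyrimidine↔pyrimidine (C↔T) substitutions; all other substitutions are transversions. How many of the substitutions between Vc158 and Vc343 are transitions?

1

The sequences differ at positions 3 (A/T, transversion), 8 (G/T, transversion), 16 (T/A, transversion), 17 (T/A, transversion), 26 (C/A, transversion), 31 (A/T, transversion), 36 (C/T, transition), 39 (A/T, transversion), 40 (C/G, transversion).
Of the 9 differences, 1 transition and 8 transversions, so the answer is 1.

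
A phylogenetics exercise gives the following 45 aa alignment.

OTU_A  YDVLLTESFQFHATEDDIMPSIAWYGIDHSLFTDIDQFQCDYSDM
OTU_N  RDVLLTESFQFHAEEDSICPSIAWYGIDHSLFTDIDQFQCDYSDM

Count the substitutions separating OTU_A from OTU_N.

4

Differing sites — 1:Y/R; 14:T/E; 17:D/S; 19:M/C.
That gives 4 mismatches out of 45 aligned sites, so the Hamming distance is 4.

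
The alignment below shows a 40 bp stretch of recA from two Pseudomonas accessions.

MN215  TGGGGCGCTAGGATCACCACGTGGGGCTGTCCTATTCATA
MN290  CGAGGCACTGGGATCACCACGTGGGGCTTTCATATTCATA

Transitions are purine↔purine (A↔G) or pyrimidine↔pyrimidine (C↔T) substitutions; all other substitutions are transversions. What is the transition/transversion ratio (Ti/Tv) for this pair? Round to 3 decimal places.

2.000

Mismatches occur at site 1 (T/C, transition), site 3 (G/A, transition), site 7 (G/A, transition), site 10 (A/G, transition), site 29 (G/T, transversion), site 32 (C/A, transversion).
Of the 6 differences, 4 transitions and 2 transversions, so Ti/Tv = 4/2 = 2.000.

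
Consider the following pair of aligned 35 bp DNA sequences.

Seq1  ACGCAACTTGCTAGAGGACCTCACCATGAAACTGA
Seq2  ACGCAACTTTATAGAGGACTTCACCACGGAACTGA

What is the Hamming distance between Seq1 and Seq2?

5

The sequences differ at positions 10 (G/T), 11 (C/A), 20 (C/T), 27 (T/C), 29 (A/G).
That gives 5 mismatches out of 35 aligned sites, so the Hamming distance is 5.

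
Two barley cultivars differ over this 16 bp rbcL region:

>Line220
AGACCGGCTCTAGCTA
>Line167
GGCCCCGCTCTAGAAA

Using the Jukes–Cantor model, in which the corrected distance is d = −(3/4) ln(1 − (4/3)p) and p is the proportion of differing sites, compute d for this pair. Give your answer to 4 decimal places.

0.4042

The sequences differ at positions 1 (A/G), 3 (A/C), 6 (G/C), 14 (C/A), 15 (T/A).
p = 5/16 = 0.312500.
d = −0.75 · ln(1 − (4/3)·0.312500) = −0.75 · ln(0.583333) = −0.75 · (-0.538997) = 0.4042.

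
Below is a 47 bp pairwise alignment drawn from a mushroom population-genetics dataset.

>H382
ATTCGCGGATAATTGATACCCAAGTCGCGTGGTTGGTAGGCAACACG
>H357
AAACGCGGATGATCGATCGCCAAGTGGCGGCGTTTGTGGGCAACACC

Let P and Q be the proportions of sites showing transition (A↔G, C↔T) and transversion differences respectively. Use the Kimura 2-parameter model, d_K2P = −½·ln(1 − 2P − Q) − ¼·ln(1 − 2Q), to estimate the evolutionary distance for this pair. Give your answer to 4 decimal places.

The sequences differ at positions 2 (T/A, transversion), 3 (T/A, transversion), 11 (A/G, transition), 14 (T/C, transition), 18 (A/C, transversion), 19 (C/G, transversion), 26 (C/G, transversion), 30 (T/G, transversion), 31 (G/C, transversion), 35 (G/T, transversion), 38 (A/G, transition), 47 (G/C, transversion).
Of the 12 differences, 3 transitions and 9 transversions over 47 sites: P = 3/47 = 0.063830, Q = 9/47 = 0.191489.
d = −0.5·ln(0.680851) − 0.25·ln(0.617022) = −0.5·(-0.384412) − 0.25·(-0.482851) = 0.3129.

0.3129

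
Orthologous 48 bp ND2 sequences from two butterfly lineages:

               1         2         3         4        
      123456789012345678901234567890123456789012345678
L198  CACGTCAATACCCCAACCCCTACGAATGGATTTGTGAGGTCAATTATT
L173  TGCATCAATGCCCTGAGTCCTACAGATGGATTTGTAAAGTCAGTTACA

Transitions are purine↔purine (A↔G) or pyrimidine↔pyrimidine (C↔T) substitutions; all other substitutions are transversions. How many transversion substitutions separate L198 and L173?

2

Mismatches occur at site 1 (C↔T, transition), site 2 (A↔G, transition), site 4 (G↔A, transition), site 10 (A↔G, transition), site 14 (C↔T, transition), site 15 (A↔G, transition), site 17 (C↔G, transversion), site 18 (C↔T, transition), site 24 (G↔A, transition), site 25 (A↔G, transition), site 36 (G↔A, transition), site 38 (G↔A, transition), site 43 (A↔G, transition), site 47 (T↔C, transition), site 48 (T↔A, transversion).
Of the 15 differences, 13 transitions and 2 transversions, so the answer is 2.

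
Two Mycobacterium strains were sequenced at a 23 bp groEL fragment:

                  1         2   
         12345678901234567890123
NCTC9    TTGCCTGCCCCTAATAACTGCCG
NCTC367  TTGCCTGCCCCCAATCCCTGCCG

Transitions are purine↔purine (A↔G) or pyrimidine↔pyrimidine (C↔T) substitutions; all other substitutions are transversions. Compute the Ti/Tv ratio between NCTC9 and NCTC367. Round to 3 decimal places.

0.500

The sequences differ at positions 12 (T/C, transition), 16 (A/C, transversion), 17 (A/C, transversion).
Of the 3 differences, 1 transition and 2 transversions, so Ti/Tv = 1/2 = 0.500.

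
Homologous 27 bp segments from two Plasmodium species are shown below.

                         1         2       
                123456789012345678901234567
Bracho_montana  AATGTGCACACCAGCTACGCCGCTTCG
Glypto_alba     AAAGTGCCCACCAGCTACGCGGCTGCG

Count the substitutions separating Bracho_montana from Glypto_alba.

4

Mismatches occur at site 3 (T↔A), site 8 (A↔C), site 21 (C↔G), site 25 (T↔G).
That gives 4 mismatches out of 27 aligned sites, so the Hamming distance is 4.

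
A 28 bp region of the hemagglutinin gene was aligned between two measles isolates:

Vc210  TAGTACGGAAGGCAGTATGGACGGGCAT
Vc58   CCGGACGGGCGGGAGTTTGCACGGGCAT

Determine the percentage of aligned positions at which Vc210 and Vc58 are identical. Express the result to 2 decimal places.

71.43%

Mismatches occur at site 1 (T→C), site 2 (A→C), site 4 (T→G), site 9 (A→G), site 10 (A→C), site 13 (C→G), site 17 (A→T), site 20 (G→C).
20 of the 28 sites match, so the percent identity is 20/28 × 100 = 71.43%.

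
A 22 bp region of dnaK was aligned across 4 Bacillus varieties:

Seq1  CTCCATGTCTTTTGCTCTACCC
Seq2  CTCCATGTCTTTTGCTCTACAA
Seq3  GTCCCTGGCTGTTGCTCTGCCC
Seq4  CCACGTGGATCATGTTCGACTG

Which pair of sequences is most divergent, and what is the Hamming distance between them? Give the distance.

Pairwise Hamming distances:
  Seq1 vs Seq2: 2
  Seq1 vs Seq3: 5
  Seq1 vs Seq4: 11
  Seq2 vs Seq3: 7
  Seq2 vs Seq4: 11
  Seq3 vs Seq4: 12
The largest is 12, between Seq3 and Seq4.

12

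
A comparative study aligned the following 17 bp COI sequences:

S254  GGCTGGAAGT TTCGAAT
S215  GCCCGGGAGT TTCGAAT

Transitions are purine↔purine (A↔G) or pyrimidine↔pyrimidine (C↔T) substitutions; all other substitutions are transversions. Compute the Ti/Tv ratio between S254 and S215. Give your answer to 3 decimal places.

Differing sites — 2:G/C (Tv); 4:T/C (Ti); 7:A/G (Ti).
Of the 3 differences, 2 transitions and 1 transversion, so Ti/Tv = 2/1 = 2.000.

2.000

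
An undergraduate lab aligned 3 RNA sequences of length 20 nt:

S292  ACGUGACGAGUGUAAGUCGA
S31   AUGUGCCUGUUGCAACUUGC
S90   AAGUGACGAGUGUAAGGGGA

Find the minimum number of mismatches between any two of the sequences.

3

Pairwise Hamming distances:
  S292 vs S31: 9
  S292 vs S90: 3
  S31 vs S90: 10
The smallest is 3, between S292 and S90.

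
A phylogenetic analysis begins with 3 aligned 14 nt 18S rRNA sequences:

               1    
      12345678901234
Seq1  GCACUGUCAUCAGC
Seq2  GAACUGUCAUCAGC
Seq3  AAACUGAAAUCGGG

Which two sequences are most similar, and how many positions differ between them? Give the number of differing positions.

Pairwise Hamming distances:
  Seq1 vs Seq2: 1
  Seq1 vs Seq3: 6
  Seq2 vs Seq3: 5
The smallest is 1, between Seq1 and Seq2.

1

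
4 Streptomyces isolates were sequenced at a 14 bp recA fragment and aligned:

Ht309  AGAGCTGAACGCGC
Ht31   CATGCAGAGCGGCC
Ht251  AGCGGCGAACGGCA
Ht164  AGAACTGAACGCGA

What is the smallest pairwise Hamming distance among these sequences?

Pairwise Hamming distances:
  Ht309 vs Ht31: 7
  Ht309 vs Ht251: 6
  Ht309 vs Ht164: 2
  Ht31 vs Ht251: 7
  Ht31 vs Ht164: 9
  Ht251 vs Ht164: 6
The smallest is 2, between Ht309 and Ht164.

2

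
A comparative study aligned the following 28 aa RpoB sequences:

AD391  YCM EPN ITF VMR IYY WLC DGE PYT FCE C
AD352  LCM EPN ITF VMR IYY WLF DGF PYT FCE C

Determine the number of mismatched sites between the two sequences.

3

Mismatches occur at site 1 (Y→L), site 18 (C→F), site 21 (E→F).
That gives 3 mismatches out of 28 aligned sites, so the Hamming distance is 3.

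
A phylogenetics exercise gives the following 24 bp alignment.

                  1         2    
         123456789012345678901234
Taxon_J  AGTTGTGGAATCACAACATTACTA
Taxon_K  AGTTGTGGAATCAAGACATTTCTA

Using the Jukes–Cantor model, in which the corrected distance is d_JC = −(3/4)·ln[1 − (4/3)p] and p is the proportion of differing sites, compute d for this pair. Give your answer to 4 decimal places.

Mismatches occur at site 14 (C↔A), site 15 (A↔G), site 21 (A↔T).
p = 3/24 = 0.125000.
d = −0.75 · ln(1 − (4/3)·0.125000) = −0.75 · ln(0.833333) = −0.75 · (-0.182322) = 0.1367.

0.1367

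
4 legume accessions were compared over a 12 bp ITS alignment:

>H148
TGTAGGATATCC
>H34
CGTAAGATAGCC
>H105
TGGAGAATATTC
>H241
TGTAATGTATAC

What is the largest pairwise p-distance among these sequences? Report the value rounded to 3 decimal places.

0.500

Pairwise Hamming distances:
  H148 vs H34: 3
  H148 vs H105: 3
  H148 vs H241: 4
  H34 vs H105: 6
  H34 vs H241: 5
  H105 vs H241: 5
The largest is 6 mismatches, between H34 and H105; p = 6/12 = 0.500.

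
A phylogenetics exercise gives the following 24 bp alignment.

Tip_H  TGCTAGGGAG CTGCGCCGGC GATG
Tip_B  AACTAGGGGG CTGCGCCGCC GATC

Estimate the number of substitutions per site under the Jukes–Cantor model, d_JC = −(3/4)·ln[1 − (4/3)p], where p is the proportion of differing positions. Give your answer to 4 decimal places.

Differing sites — 1:T/A; 2:G/A; 9:A/G; 19:G/C; 24:G/C.
p = 5/24 = 0.208333.
d = −0.75 · ln(1 − (4/3)·0.208333) = −0.75 · ln(0.722223) = −0.75 · (-0.325421) = 0.2441.

0.2441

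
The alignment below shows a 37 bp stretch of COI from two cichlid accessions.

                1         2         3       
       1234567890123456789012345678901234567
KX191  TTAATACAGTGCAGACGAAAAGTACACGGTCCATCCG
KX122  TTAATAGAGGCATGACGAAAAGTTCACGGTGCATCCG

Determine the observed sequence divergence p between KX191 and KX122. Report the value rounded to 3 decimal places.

Mismatches occur at site 7 (C/G), site 10 (T/G), site 11 (G/C), site 12 (C/A), site 13 (A/T), site 24 (A/T), site 31 (C/G).
There are 7 differences over 37 sites, so p = 7/37 = 0.189.

0.189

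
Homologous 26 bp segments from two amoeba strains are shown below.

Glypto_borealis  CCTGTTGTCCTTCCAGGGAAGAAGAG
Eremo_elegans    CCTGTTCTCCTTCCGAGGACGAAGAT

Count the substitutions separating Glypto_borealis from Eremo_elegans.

5

Differing sites — 7:G/C; 15:A/G; 16:G/A; 20:A/C; 26:G/T.
That gives 5 mismatches out of 26 aligned sites, so the Hamming distance is 5.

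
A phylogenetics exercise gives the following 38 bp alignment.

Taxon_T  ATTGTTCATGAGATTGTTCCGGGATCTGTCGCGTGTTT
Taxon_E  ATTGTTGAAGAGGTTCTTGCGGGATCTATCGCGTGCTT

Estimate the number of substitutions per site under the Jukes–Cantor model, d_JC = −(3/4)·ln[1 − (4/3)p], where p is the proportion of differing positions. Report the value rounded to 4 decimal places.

0.2114

The sequences differ at positions 7 (C/G), 9 (T/A), 13 (A/G), 16 (G/C), 19 (C/G), 28 (G/A), 36 (T/C).
p = 7/38 = 0.184211.
d = −0.75 · ln(1 − (4/3)·0.184211) = −0.75 · ln(0.754385) = −0.75 · (-0.281852) = 0.2114.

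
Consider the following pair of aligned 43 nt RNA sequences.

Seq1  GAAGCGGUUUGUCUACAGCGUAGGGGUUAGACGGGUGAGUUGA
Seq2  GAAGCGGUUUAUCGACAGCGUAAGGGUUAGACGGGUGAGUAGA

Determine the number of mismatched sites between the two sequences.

Mismatches occur at site 11 (G→A), site 14 (U→G), site 23 (G→A), site 41 (U→A).
That gives 4 mismatches out of 43 aligned sites, so the Hamming distance is 4.

4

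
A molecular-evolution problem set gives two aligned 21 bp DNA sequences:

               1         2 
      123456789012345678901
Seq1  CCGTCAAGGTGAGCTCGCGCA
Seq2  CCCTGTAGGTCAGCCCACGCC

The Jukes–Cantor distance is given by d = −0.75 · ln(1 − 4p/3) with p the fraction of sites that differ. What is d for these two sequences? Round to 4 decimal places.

0.4408

Differing sites — 3:G/C; 5:C/G; 6:A/T; 11:G/C; 15:T/C; 17:G/A; 21:A/C.
p = 7/21 = 0.333333.
d = −0.75 · ln(1 − (4/3)·0.333333) = −0.75 · ln(0.555556) = −0.75 · (-0.587786) = 0.4408.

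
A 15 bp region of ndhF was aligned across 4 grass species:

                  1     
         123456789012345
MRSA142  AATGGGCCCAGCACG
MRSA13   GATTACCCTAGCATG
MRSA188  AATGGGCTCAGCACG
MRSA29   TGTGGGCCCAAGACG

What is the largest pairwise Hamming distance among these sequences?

9

Pairwise Hamming distances:
  MRSA142 vs MRSA13: 6
  MRSA142 vs MRSA188: 1
  MRSA142 vs MRSA29: 4
  MRSA13 vs MRSA188: 7
  MRSA13 vs MRSA29: 9
  MRSA188 vs MRSA29: 5
The largest is 9, between MRSA13 and MRSA29.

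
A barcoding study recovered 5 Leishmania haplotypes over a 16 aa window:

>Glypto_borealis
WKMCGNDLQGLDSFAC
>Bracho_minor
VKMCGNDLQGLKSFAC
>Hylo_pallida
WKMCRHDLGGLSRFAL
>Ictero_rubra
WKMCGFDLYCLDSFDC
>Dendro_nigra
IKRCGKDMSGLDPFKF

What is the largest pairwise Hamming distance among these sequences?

10

Pairwise Hamming distances:
  Glypto_borealis vs Bracho_minor: 2
  Glypto_borealis vs Hylo_pallida: 6
  Glypto_borealis vs Ictero_rubra: 4
  Glypto_borealis vs Dendro_nigra: 8
  Bracho_minor vs Hylo_pallida: 7
  Bracho_minor vs Ictero_rubra: 6
  Bracho_minor vs Dendro_nigra: 9
  Hylo_pallida vs Ictero_rubra: 8
  Hylo_pallida vs Dendro_nigra: 10
  Ictero_rubra vs Dendro_nigra: 9
The largest is 10, between Hylo_pallida and Dendro_nigra.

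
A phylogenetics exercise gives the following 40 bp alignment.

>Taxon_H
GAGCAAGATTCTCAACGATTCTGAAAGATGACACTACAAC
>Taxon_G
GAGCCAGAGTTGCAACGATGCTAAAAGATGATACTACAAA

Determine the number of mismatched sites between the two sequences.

The sequences differ at positions 5 (A/C), 9 (T/G), 11 (C/T), 12 (T/G), 20 (T/G), 23 (G/A), 32 (C/T), 40 (C/A).
That gives 8 mismatches out of 40 aligned sites, so the Hamming distance is 8.

8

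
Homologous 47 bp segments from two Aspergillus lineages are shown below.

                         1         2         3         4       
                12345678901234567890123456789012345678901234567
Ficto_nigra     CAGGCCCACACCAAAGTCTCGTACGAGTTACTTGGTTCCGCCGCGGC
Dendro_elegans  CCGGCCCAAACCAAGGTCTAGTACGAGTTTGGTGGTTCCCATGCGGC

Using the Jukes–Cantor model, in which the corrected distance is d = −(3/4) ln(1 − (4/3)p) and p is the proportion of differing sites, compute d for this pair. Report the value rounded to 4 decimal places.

0.2502

Mismatches occur at site 2 (A→C), site 9 (C→A), site 15 (A→G), site 20 (C→A), site 30 (A→T), site 31 (C→G), site 32 (T→G), site 40 (G→C), site 41 (C→A), site 42 (C→T).
p = 10/47 = 0.212766.
d = −0.75 · ln(1 − (4/3)·0.212766) = −0.75 · ln(0.716312) = −0.75 · (-0.333639) = 0.2502.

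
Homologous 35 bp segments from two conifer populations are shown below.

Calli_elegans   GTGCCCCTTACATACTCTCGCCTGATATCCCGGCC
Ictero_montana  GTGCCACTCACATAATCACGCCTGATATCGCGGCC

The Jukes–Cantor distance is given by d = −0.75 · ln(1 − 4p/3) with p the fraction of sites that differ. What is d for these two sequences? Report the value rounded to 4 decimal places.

0.1585

Mismatches occur at site 6 (C/A), site 9 (T/C), site 15 (C/A), site 18 (T/A), site 30 (C/G).
p = 5/35 = 0.142857.
d = −0.75 · ln(1 − (4/3)·0.142857) = −0.75 · ln(0.809524) = −0.75 · (-0.211309) = 0.1585.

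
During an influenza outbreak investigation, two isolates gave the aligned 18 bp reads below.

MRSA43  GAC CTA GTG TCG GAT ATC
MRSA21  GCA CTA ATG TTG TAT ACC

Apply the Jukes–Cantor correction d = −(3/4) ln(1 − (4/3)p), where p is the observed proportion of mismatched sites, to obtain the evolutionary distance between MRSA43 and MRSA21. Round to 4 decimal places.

0.4408

Differing sites — 2:A/C; 3:C/A; 7:G/A; 11:C/T; 13:G/T; 17:T/C.
p = 6/18 = 0.333333.
d = −0.75 · ln(1 − (4/3)·0.333333) = −0.75 · ln(0.555556) = −0.75 · (-0.587786) = 0.4408.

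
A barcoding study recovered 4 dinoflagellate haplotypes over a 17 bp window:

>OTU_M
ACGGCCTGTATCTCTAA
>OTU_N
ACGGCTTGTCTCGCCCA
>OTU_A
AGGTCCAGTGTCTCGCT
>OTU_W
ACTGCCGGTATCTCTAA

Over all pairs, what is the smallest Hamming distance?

2

Pairwise Hamming distances:
  OTU_M vs OTU_N: 5
  OTU_M vs OTU_A: 7
  OTU_M vs OTU_W: 2
  OTU_N vs OTU_A: 8
  OTU_N vs OTU_W: 7
  OTU_A vs OTU_W: 8
The smallest is 2, between OTU_M and OTU_W.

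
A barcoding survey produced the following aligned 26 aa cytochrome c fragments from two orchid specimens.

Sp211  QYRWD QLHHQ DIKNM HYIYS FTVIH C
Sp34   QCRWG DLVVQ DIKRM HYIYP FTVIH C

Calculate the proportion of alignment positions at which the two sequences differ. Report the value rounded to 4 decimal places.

0.2692

The sequences differ at positions 2 (Y/C), 5 (D/G), 6 (Q/D), 8 (H/V), 9 (H/V), 14 (N/R), 20 (S/P).
There are 7 differences over 26 sites, so p = 7/26 = 0.2692.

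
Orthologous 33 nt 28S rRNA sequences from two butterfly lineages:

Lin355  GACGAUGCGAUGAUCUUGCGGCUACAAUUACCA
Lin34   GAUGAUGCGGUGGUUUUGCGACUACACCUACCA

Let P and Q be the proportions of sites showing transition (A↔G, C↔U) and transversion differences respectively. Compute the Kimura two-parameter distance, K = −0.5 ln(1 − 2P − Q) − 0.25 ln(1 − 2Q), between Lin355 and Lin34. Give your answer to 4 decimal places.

0.2660

The sequences differ at positions 3 (C/U, transition), 10 (A/G, transition), 13 (A/G, transition), 15 (C/U, transition), 21 (G/A, transition), 27 (A/C, transversion), 28 (U/C, transition).
Of the 7 differences, 6 transitions and 1 transversion over 33 sites: P = 6/33 = 0.181818, Q = 1/33 = 0.030303.
d = −0.5·ln(0.606061) − 0.25·ln(0.939394) = −0.5·(-0.500775) − 0.25·(-0.062520) = 0.2660.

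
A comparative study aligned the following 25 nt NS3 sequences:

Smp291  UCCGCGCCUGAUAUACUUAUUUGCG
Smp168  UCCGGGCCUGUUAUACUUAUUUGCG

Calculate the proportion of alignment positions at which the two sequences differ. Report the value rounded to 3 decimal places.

The sequences differ at positions 5 (C/G), 11 (A/U).
There are 2 differences over 25 sites, so p = 2/25 = 0.080.

0.080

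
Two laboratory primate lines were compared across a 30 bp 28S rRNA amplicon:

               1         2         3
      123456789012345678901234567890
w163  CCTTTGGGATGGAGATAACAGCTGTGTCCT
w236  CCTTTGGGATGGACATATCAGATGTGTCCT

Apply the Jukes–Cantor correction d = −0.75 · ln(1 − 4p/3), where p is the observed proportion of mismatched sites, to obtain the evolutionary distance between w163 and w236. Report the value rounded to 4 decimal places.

0.1073

Differing sites — 14:G/C; 18:A/T; 22:C/A.
p = 3/30 = 0.100000.
d = −0.75 · ln(1 − (4/3)·0.100000) = −0.75 · ln(0.866667) = −0.75 · (-0.143100) = 0.1073.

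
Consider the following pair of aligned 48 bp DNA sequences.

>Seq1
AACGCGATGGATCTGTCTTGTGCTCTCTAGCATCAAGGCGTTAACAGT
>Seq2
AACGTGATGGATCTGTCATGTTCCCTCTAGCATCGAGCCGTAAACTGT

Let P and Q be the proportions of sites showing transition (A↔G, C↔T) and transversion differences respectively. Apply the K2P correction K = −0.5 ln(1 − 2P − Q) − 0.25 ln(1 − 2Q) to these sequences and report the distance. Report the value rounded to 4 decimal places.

0.1885

The sequences differ at positions 5 (C/T, transition), 18 (T/A, transversion), 22 (G/T, transversion), 24 (T/C, transition), 35 (A/G, transition), 38 (G/C, transversion), 42 (T/A, transversion), 46 (A/T, transversion).
Of the 8 differences, 3 transitions and 5 transversions over 48 sites: P = 3/48 = 0.062500, Q = 5/48 = 0.104167.
d = −0.5·ln(0.770833) − 0.25·ln(0.791666) = −0.5·(-0.260284) − 0.25·(-0.233616) = 0.1885.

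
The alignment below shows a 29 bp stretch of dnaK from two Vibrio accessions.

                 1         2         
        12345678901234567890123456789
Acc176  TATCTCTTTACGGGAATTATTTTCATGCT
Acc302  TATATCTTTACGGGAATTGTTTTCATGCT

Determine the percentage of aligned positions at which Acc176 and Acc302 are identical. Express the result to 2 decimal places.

93.10%

Differing sites — 4:C/A; 19:A/G.
27 of the 29 sites match, so the percent identity is 27/29 × 100 = 93.10%.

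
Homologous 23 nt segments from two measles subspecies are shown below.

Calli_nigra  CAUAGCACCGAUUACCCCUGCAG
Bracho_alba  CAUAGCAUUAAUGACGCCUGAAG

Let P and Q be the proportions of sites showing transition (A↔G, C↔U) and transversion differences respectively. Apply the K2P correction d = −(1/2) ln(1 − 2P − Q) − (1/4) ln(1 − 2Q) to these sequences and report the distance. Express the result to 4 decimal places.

The sequences differ at positions 8 (C/U, transition), 9 (C/U, transition), 10 (G/A, transition), 13 (U/G, transversion), 16 (C/G, transversion), 21 (C/A, transversion).
Of the 6 differences, 3 transitions and 3 transversions over 23 sites: P = 3/23 = 0.130435, Q = 3/23 = 0.130435.
d = −0.5·ln(0.608695) − 0.25·ln(0.739130) = −0.5·(-0.496438) − 0.25·(-0.302281) = 0.3238.

0.3238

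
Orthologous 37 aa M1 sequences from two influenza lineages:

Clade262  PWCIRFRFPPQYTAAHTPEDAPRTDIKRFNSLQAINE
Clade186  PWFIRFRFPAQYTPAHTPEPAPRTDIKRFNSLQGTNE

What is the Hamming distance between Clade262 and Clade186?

6

Mismatches occur at site 3 (C→F), site 10 (P→A), site 14 (A→P), site 20 (D→P), site 34 (A→G), site 35 (I→T).
That gives 6 mismatches out of 37 aligned sites, so the Hamming distance is 6.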